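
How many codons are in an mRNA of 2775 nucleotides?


codons = nucleotides / 3
codons = 2775 / 3 = 925

925


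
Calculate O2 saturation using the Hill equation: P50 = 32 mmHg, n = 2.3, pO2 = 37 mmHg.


Y = pO2^n / (P50^n + pO2^n)
Y = 37^2.3 / (32^2.3 + 37^2.3)
Y = 58.27%

58.27%


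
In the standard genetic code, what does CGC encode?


Standard genetic code lookup.
Codon CGC -> Arg

Arg


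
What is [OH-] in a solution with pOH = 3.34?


[OH-] = 10^(-pOH)
[OH-] = 10^(-3.34)
[OH-] = 4.571e-04 M

4.571e-04 M


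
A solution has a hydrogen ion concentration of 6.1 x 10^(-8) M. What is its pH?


pH = -log10([H+])
pH = -log10(6.1 x 10^(-8))
pH = 7.2147

7.2147


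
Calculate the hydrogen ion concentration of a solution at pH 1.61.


[H+] = 10^(-pH)
[H+] = 10^(-1.61)
[H+] = 0.0245 M

0.0245 M


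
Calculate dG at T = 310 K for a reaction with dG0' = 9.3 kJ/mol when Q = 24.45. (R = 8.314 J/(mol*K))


dG = dG0' + RT * ln(Q) / 1000
dG = 9.3 + 8.314 * 310 * ln(24.45) / 1000
dG = 17.5388 kJ/mol

17.5388 kJ/mol


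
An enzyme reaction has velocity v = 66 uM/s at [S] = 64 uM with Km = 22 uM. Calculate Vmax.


Vmax = v * (Km + [S]) / [S]
Vmax = 66 * (22 + 64) / 64
Vmax = 88.6875 uM/s

88.6875 uM/s


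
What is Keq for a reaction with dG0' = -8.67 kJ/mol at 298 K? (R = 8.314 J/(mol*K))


Keq = exp(-dG0 * 1000 / (R * T))
Keq = exp(-(-8.67) * 1000 / (8.314 * 298))
Keq = 33.0954

33.0954


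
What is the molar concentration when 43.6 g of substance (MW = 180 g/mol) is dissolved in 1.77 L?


C = (mass / MW) / volume
C = (43.6 / 180) / 1.77
C = 0.1368 M

0.1368 M


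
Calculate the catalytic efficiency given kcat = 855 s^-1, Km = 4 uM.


Catalytic efficiency = kcat / Km
= 855 / 4
= 213.75 uM^-1*s^-1

213.75 uM^-1*s^-1


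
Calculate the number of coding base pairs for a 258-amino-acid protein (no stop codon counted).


Each amino acid = 1 codon = 3 bp
bp = 258 * 3 = 774 bp

774 bp


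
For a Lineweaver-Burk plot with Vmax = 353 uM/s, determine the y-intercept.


y-intercept = 1/Vmax
= 1/353
= 0.0028 s/uM

0.0028 s/uM


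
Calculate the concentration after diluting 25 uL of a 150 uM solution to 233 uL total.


C2 = C1 * V1 / V2
C2 = 150 * 25 / 233
C2 = 16.0944 uM

16.0944 uM


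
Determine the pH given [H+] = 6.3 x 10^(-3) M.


pH = -log10([H+])
pH = -log10(6.3 x 10^(-3))
pH = 2.2007

2.2007


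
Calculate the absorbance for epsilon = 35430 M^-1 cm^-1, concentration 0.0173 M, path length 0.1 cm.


A = epsilon * c * l
A = 35430 * 0.0173 * 0.1
A = 61.2939

61.2939


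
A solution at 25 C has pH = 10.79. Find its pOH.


pOH = 14 - pH
pOH = 14 - 10.79
pOH = 3.21

3.21


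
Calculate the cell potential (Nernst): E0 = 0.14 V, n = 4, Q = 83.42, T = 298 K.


E = E0 - (RT/nF) * ln(Q)
E = 0.14 - (8.314 * 298 / (4 * 96485)) * ln(83.42)
E = 0.1116 V

0.1116 V


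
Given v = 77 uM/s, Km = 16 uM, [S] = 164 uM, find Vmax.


Vmax = v * (Km + [S]) / [S]
Vmax = 77 * (16 + 164) / 164
Vmax = 84.5122 uM/s

84.5122 uM/s


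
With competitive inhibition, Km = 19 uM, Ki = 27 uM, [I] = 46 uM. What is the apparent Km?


Km_app = Km * (1 + [I]/Ki)
Km_app = 19 * (1 + 46/27)
Km_app = 51.3704 uM

51.3704 uM


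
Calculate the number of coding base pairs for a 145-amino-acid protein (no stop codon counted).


Each amino acid = 1 codon = 3 bp
bp = 145 * 3 = 435 bp

435 bp


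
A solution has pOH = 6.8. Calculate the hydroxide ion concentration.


[OH-] = 10^(-pOH)
[OH-] = 10^(-6.8)
[OH-] = 1.585e-07 M

1.585e-07 M


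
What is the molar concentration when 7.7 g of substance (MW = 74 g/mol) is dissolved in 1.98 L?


C = (mass / MW) / volume
C = (7.7 / 74) / 1.98
C = 0.0526 M

0.0526 M


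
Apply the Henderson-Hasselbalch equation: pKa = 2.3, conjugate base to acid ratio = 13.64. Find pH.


pH = pKa + log10([A-]/[HA])
pH = 2.3 + log10(13.64)
pH = 3.4348

3.4348


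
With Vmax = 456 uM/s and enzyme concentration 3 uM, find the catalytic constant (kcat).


kcat = Vmax / [E]t
kcat = 456 / 3
kcat = 152.0 s^-1

152.0 s^-1


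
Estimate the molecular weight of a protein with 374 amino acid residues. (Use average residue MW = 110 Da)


MW = n_residues * 110 Da
MW = 374 * 110
MW = 41140 Da

41140 Da


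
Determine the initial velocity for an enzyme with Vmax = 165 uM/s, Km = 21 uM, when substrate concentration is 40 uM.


v = Vmax * [S] / (Km + [S])
v = 165 * 40 / (21 + 40)
v = 108.1967 uM/s

108.1967 uM/s


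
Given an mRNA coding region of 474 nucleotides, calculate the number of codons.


codons = nucleotides / 3
codons = 474 / 3 = 158

158


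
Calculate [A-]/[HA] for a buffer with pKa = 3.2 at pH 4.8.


[A-]/[HA] = 10^(pH - pKa)
= 10^(4.8 - 3.2)
= 39.8107

39.8107


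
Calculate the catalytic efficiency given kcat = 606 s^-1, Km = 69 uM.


Catalytic efficiency = kcat / Km
= 606 / 69
= 8.7826 uM^-1*s^-1

8.7826 uM^-1*s^-1


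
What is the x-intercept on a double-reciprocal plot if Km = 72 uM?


x-intercept = -1/Km
= -1/72
= -0.0139 1/uM

-0.0139 1/uM


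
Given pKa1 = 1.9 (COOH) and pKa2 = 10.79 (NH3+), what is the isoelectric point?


pI = (pKa1 + pKa2) / 2
pI = (1.9 + 10.79) / 2
pI = 6.345

6.345


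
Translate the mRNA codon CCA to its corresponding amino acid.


Standard genetic code lookup.
Codon CCA -> Pro

Pro


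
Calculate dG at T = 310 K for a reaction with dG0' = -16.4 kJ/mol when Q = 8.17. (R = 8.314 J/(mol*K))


dG = dG0' + RT * ln(Q) / 1000
dG = -16.4 + 8.314 * 310 * ln(8.17) / 1000
dG = -10.9864 kJ/mol

-10.9864 kJ/mol


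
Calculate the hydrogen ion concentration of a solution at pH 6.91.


[H+] = 10^(-pH)
[H+] = 10^(-6.91)
[H+] = 1.230e-07 M

1.230e-07 M


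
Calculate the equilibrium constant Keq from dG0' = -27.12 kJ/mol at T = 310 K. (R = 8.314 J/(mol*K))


Keq = exp(-dG0 * 1000 / (R * T))
Keq = exp(-(-27.12) * 1000 / (8.314 * 310))
Keq = 37140.9964

37140.9964


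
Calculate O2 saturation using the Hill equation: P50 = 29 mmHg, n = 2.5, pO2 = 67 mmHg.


Y = pO2^n / (P50^n + pO2^n)
Y = 67^2.5 / (29^2.5 + 67^2.5)
Y = 89.03%

89.03%


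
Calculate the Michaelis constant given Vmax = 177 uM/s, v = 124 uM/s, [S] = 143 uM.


Km = [S] * (Vmax - v) / v
Km = 143 * (177 - 124) / 124
Km = 61.121 uM

61.121 uM


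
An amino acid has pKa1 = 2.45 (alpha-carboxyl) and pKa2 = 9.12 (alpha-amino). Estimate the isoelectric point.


pI = (pKa1 + pKa2) / 2
pI = (2.45 + 9.12) / 2
pI = 5.785

5.785


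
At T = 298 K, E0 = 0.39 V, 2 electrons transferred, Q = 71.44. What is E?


E = E0 - (RT/nF) * ln(Q)
E = 0.39 - (8.314 * 298 / (2 * 96485)) * ln(71.44)
E = 0.3352 V

0.3352 V


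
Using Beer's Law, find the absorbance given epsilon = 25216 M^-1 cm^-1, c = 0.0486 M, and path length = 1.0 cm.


A = epsilon * c * l
A = 25216 * 0.0486 * 1.0
A = 1225.4976

1225.4976


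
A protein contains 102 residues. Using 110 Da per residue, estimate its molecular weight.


MW = n_residues * 110 Da
MW = 102 * 110
MW = 11220 Da

11220 Da


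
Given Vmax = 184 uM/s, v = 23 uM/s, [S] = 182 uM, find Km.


Km = [S] * (Vmax - v) / v
Km = 182 * (184 - 23) / 23
Km = 1274.0 uM

1274.0 uM


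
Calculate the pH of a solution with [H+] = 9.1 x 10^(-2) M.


pH = -log10([H+])
pH = -log10(9.1 x 10^(-2))
pH = 1.041

1.041


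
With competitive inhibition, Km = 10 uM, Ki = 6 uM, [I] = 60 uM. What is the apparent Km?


Km_app = Km * (1 + [I]/Ki)
Km_app = 10 * (1 + 60/6)
Km_app = 110.0 uM

110.0 uM


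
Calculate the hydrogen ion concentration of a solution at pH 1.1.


[H+] = 10^(-pH)
[H+] = 10^(-1.1)
[H+] = 0.0794 M

0.0794 M


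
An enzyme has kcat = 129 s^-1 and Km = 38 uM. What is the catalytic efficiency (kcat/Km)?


Catalytic efficiency = kcat / Km
= 129 / 38
= 3.3947 uM^-1*s^-1

3.3947 uM^-1*s^-1


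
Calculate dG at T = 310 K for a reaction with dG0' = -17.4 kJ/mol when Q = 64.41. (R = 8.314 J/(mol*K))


dG = dG0' + RT * ln(Q) / 1000
dG = -17.4 + 8.314 * 310 * ln(64.41) / 1000
dG = -6.6647 kJ/mol

-6.6647 kJ/mol


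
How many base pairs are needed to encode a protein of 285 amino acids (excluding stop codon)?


Each amino acid = 1 codon = 3 bp
bp = 285 * 3 = 855 bp

855 bp


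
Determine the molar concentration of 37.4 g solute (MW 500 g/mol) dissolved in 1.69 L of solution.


C = (mass / MW) / volume
C = (37.4 / 500) / 1.69
C = 0.0443 M

0.0443 M


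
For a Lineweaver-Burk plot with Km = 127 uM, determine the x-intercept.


x-intercept = -1/Km
= -1/127
= -0.0079 1/uM

-0.0079 1/uM


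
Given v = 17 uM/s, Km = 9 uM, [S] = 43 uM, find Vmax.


Vmax = v * (Km + [S]) / [S]
Vmax = 17 * (9 + 43) / 43
Vmax = 20.5581 uM/s

20.5581 uM/s


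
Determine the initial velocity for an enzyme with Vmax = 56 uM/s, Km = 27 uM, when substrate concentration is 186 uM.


v = Vmax * [S] / (Km + [S])
v = 56 * 186 / (27 + 186)
v = 48.9014 uM/s

48.9014 uM/s


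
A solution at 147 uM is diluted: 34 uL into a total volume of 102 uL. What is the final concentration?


C2 = C1 * V1 / V2
C2 = 147 * 34 / 102
C2 = 49.0 uM

49.0 uM


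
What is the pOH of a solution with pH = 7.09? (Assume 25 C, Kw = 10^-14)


pOH = 14 - pH
pOH = 14 - 7.09
pOH = 6.91

6.91


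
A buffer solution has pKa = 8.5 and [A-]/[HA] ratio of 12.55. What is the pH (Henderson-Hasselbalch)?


pH = pKa + log10([A-]/[HA])
pH = 8.5 + log10(12.55)
pH = 9.5986

9.5986


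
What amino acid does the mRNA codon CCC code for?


Standard genetic code lookup.
Codon CCC -> Pro

Pro


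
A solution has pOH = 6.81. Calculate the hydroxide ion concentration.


[OH-] = 10^(-pOH)
[OH-] = 10^(-6.81)
[OH-] = 1.549e-07 M

1.549e-07 M


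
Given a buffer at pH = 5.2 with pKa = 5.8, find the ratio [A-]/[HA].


[A-]/[HA] = 10^(pH - pKa)
= 10^(5.2 - 5.8)
= 0.2512

0.2512


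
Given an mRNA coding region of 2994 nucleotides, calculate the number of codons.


codons = nucleotides / 3
codons = 2994 / 3 = 998

998


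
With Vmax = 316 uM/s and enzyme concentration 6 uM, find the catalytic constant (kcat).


kcat = Vmax / [E]t
kcat = 316 / 6
kcat = 52.6667 s^-1

52.6667 s^-1


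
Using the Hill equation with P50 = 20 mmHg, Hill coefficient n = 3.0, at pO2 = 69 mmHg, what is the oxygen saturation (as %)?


Y = pO2^n / (P50^n + pO2^n)
Y = 69^3.0 / (20^3.0 + 69^3.0)
Y = 97.62%

97.62%


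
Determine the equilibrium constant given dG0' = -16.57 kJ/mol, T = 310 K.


Keq = exp(-dG0 * 1000 / (R * T))
Keq = exp(-(-16.57) * 1000 / (8.314 * 310))
Keq = 619.6217

619.6217


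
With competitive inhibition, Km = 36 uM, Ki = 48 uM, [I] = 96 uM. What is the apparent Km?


Km_app = Km * (1 + [I]/Ki)
Km_app = 36 * (1 + 96/48)
Km_app = 108.0 uM

108.0 uM


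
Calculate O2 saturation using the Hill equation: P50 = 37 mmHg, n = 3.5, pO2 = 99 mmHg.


Y = pO2^n / (P50^n + pO2^n)
Y = 99^3.5 / (37^3.5 + 99^3.5)
Y = 96.91%

96.91%


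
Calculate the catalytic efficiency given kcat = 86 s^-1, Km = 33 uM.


Catalytic efficiency = kcat / Km
= 86 / 33
= 2.6061 uM^-1*s^-1

2.6061 uM^-1*s^-1


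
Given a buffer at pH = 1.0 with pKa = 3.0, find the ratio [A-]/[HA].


[A-]/[HA] = 10^(pH - pKa)
= 10^(1.0 - 3.0)
= 0.01

0.01


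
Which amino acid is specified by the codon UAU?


Standard genetic code lookup.
Codon UAU -> Tyr

Tyr


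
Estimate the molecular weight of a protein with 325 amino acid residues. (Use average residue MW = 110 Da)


MW = n_residues * 110 Da
MW = 325 * 110
MW = 35750 Da

35750 Da


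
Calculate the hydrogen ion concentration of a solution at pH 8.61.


[H+] = 10^(-pH)
[H+] = 10^(-8.61)
[H+] = 2.455e-09 M

2.455e-09 M


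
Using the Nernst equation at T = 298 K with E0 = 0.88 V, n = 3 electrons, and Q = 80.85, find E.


E = E0 - (RT/nF) * ln(Q)
E = 0.88 - (8.314 * 298 / (3 * 96485)) * ln(80.85)
E = 0.8424 V

0.8424 V


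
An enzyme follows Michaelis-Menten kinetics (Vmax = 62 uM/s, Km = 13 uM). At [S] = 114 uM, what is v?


v = Vmax * [S] / (Km + [S])
v = 62 * 114 / (13 + 114)
v = 55.6535 uM/s

55.6535 uM/s


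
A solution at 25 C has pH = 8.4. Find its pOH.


pOH = 14 - pH
pOH = 14 - 8.4
pOH = 5.6

5.6


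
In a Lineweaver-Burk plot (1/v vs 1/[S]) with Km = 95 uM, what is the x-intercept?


x-intercept = -1/Km
= -1/95
= -0.0105 1/uM

-0.0105 1/uM


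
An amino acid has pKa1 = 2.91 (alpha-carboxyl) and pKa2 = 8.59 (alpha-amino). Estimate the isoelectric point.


pI = (pKa1 + pKa2) / 2
pI = (2.91 + 8.59) / 2
pI = 5.75

5.75


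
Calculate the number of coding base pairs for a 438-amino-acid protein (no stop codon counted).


Each amino acid = 1 codon = 3 bp
bp = 438 * 3 = 1314 bp

1314 bp


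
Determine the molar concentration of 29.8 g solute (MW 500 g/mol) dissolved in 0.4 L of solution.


C = (mass / MW) / volume
C = (29.8 / 500) / 0.4
C = 0.149 M

0.149 M


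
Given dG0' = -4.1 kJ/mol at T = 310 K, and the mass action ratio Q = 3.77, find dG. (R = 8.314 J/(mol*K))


dG = dG0' + RT * ln(Q) / 1000
dG = -4.1 + 8.314 * 310 * ln(3.77) / 1000
dG = -0.6797 kJ/mol

-0.6797 kJ/mol


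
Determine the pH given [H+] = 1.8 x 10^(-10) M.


pH = -log10([H+])
pH = -log10(1.8 x 10^(-10))
pH = 9.7447

9.7447


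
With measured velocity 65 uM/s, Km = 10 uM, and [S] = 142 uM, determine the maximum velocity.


Vmax = v * (Km + [S]) / [S]
Vmax = 65 * (10 + 142) / 142
Vmax = 69.5775 uM/s

69.5775 uM/s


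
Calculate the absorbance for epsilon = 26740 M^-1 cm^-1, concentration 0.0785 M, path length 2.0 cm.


A = epsilon * c * l
A = 26740 * 0.0785 * 2.0
A = 4198.18

4198.18


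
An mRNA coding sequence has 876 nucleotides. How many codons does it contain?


codons = nucleotides / 3
codons = 876 / 3 = 292

292


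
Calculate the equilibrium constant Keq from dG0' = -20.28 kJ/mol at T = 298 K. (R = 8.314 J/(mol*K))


Keq = exp(-dG0 * 1000 / (R * T))
Keq = exp(-(-20.28) * 1000 / (8.314 * 298))
Keq = 3588.2976

3588.2976


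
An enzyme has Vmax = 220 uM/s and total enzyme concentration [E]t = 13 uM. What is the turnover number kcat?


kcat = Vmax / [E]t
kcat = 220 / 13
kcat = 16.9231 s^-1

16.9231 s^-1


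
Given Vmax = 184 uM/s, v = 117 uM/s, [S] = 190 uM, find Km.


Km = [S] * (Vmax - v) / v
Km = 190 * (184 - 117) / 117
Km = 108.8034 uM

108.8034 uM


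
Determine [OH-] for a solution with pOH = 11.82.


[OH-] = 10^(-pOH)
[OH-] = 10^(-11.82)
[OH-] = 1.514e-12 M

1.514e-12 M


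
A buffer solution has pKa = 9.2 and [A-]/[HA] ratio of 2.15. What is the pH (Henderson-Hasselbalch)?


pH = pKa + log10([A-]/[HA])
pH = 9.2 + log10(2.15)
pH = 9.5324

9.5324


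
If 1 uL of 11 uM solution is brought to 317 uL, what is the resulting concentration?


C2 = C1 * V1 / V2
C2 = 11 * 1 / 317
C2 = 0.0347 uM

0.0347 uM


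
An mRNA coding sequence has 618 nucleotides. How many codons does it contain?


codons = nucleotides / 3
codons = 618 / 3 = 206

206


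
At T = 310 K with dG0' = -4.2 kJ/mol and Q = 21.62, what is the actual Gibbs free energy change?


dG = dG0' + RT * ln(Q) / 1000
dG = -4.2 + 8.314 * 310 * ln(21.62) / 1000
dG = 3.7218 kJ/mol

3.7218 kJ/mol


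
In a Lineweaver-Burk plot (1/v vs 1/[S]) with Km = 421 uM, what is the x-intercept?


x-intercept = -1/Km
= -1/421
= -0.0024 1/uM

-0.0024 1/uM


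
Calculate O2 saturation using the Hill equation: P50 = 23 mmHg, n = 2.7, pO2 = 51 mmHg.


Y = pO2^n / (P50^n + pO2^n)
Y = 51^2.7 / (23^2.7 + 51^2.7)
Y = 89.57%

89.57%


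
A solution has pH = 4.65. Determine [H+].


[H+] = 10^(-pH)
[H+] = 10^(-4.65)
[H+] = 2.239e-05 M

2.239e-05 M


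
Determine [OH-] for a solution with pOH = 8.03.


[OH-] = 10^(-pOH)
[OH-] = 10^(-8.03)
[OH-] = 9.333e-09 M

9.333e-09 M


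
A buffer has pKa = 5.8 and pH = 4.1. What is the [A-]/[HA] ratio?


[A-]/[HA] = 10^(pH - pKa)
= 10^(4.1 - 5.8)
= 0.02

0.02


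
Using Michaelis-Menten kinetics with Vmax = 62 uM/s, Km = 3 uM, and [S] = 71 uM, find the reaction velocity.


v = Vmax * [S] / (Km + [S])
v = 62 * 71 / (3 + 71)
v = 59.4865 uM/s

59.4865 uM/s


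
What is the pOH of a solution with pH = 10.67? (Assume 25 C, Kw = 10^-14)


pOH = 14 - pH
pOH = 14 - 10.67
pOH = 3.33

3.33


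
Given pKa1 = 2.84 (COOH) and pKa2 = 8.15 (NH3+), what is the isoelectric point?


pI = (pKa1 + pKa2) / 2
pI = (2.84 + 8.15) / 2
pI = 5.495

5.495


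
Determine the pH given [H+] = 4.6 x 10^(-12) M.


pH = -log10([H+])
pH = -log10(4.6 x 10^(-12))
pH = 11.3372

11.3372


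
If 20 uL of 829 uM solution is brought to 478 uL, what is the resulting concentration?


C2 = C1 * V1 / V2
C2 = 829 * 20 / 478
C2 = 34.6862 uM

34.6862 uM


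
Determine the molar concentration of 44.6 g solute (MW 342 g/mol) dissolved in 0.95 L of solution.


C = (mass / MW) / volume
C = (44.6 / 342) / 0.95
C = 0.1373 M

0.1373 M


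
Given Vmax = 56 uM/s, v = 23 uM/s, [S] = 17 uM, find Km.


Km = [S] * (Vmax - v) / v
Km = 17 * (56 - 23) / 23
Km = 24.3913 uM

24.3913 uM


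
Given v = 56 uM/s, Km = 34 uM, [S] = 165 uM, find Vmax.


Vmax = v * (Km + [S]) / [S]
Vmax = 56 * (34 + 165) / 165
Vmax = 67.5394 uM/s

67.5394 uM/s


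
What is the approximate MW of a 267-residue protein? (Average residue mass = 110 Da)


MW = n_residues * 110 Da
MW = 267 * 110
MW = 29370 Da

29370 Da


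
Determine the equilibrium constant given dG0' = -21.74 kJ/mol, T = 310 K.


Keq = exp(-dG0 * 1000 / (R * T))
Keq = exp(-(-21.74) * 1000 / (8.314 * 310))
Keq = 4605.715

4605.715


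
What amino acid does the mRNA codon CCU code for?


Standard genetic code lookup.
Codon CCU -> Pro

Pro


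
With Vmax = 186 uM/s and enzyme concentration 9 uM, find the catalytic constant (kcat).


kcat = Vmax / [E]t
kcat = 186 / 9
kcat = 20.6667 s^-1

20.6667 s^-1


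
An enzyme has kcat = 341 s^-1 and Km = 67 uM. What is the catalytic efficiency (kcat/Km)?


Catalytic efficiency = kcat / Km
= 341 / 67
= 5.0896 uM^-1*s^-1

5.0896 uM^-1*s^-1


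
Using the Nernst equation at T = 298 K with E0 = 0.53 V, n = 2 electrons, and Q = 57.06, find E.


E = E0 - (RT/nF) * ln(Q)
E = 0.53 - (8.314 * 298 / (2 * 96485)) * ln(57.06)
E = 0.4781 V

0.4781 V


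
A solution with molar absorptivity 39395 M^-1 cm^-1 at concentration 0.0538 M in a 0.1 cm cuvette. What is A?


A = epsilon * c * l
A = 39395 * 0.0538 * 0.1
A = 211.9451

211.9451


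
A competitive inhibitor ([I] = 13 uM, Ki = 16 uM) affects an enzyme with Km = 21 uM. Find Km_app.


Km_app = Km * (1 + [I]/Ki)
Km_app = 21 * (1 + 13/16)
Km_app = 38.0625 uM

38.0625 uM


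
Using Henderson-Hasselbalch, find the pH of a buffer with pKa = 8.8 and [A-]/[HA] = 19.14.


pH = pKa + log10([A-]/[HA])
pH = 8.8 + log10(19.14)
pH = 10.0819

10.0819


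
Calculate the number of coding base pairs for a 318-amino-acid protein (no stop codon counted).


Each amino acid = 1 codon = 3 bp
bp = 318 * 3 = 954 bp

954 bp


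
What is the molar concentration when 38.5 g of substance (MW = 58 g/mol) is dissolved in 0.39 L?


C = (mass / MW) / volume
C = (38.5 / 58) / 0.39
C = 1.702 M

1.702 M


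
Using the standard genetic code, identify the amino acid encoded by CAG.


Standard genetic code lookup.
Codon CAG -> Gln

Gln


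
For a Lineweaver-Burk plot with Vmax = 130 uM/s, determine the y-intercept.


y-intercept = 1/Vmax
= 1/130
= 0.0077 s/uM

0.0077 s/uM


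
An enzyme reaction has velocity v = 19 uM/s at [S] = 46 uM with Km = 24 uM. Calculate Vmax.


Vmax = v * (Km + [S]) / [S]
Vmax = 19 * (24 + 46) / 46
Vmax = 28.913 uM/s

28.913 uM/s


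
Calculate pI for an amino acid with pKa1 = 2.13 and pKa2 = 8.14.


pI = (pKa1 + pKa2) / 2
pI = (2.13 + 8.14) / 2
pI = 5.135

5.135


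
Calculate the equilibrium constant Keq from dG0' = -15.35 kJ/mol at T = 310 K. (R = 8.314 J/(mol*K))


Keq = exp(-dG0 * 1000 / (R * T))
Keq = exp(-(-15.35) * 1000 / (8.314 * 310))
Keq = 385.9674

385.9674


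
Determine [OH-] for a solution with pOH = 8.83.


[OH-] = 10^(-pOH)
[OH-] = 10^(-8.83)
[OH-] = 1.479e-09 M

1.479e-09 M


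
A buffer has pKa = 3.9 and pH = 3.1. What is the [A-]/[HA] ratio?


[A-]/[HA] = 10^(pH - pKa)
= 10^(3.1 - 3.9)
= 0.1585

0.1585


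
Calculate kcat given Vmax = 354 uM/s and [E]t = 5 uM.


kcat = Vmax / [E]t
kcat = 354 / 5
kcat = 70.8 s^-1

70.8 s^-1


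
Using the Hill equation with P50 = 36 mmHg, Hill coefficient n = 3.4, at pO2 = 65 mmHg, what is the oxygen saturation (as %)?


Y = pO2^n / (P50^n + pO2^n)
Y = 65^3.4 / (36^3.4 + 65^3.4)
Y = 88.17%

88.17%


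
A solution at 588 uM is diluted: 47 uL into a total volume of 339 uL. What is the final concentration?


C2 = C1 * V1 / V2
C2 = 588 * 47 / 339
C2 = 81.5221 uM

81.5221 uM


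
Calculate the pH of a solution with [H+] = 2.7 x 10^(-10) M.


pH = -log10([H+])
pH = -log10(2.7 x 10^(-10))
pH = 9.5686

9.5686


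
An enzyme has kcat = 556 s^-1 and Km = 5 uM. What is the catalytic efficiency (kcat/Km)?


Catalytic efficiency = kcat / Km
= 556 / 5
= 111.2 uM^-1*s^-1

111.2 uM^-1*s^-1


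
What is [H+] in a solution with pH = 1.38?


[H+] = 10^(-pH)
[H+] = 10^(-1.38)
[H+] = 0.0417 M

0.0417 M


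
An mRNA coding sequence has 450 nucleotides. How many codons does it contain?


codons = nucleotides / 3
codons = 450 / 3 = 150

150


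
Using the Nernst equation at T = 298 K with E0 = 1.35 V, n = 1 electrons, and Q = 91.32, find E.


E = E0 - (RT/nF) * ln(Q)
E = 1.35 - (8.314 * 298 / (1 * 96485)) * ln(91.32)
E = 1.2341 V

1.2341 V


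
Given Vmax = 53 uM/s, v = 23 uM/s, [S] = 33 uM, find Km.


Km = [S] * (Vmax - v) / v
Km = 33 * (53 - 23) / 23
Km = 43.0435 uM

43.0435 uM


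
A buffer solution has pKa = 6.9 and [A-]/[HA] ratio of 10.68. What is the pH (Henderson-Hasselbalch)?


pH = pKa + log10([A-]/[HA])
pH = 6.9 + log10(10.68)
pH = 7.9286

7.9286


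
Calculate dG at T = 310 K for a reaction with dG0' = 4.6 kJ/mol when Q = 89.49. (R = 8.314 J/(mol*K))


dG = dG0' + RT * ln(Q) / 1000
dG = 4.6 + 8.314 * 310 * ln(89.49) / 1000
dG = 16.1829 kJ/mol

16.1829 kJ/mol


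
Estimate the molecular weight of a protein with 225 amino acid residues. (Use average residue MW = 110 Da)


MW = n_residues * 110 Da
MW = 225 * 110
MW = 24750 Da

24750 Da


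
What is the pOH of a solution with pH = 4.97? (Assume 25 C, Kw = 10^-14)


pOH = 14 - pH
pOH = 14 - 4.97
pOH = 9.03

9.03


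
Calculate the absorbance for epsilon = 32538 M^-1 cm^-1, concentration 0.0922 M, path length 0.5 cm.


A = epsilon * c * l
A = 32538 * 0.0922 * 0.5
A = 1500.0018

1500.0018


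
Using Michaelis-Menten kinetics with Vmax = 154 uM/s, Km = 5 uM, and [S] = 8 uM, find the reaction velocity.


v = Vmax * [S] / (Km + [S])
v = 154 * 8 / (5 + 8)
v = 94.7692 uM/s

94.7692 uM/s


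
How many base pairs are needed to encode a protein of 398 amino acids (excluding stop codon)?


Each amino acid = 1 codon = 3 bp
bp = 398 * 3 = 1194 bp

1194 bp


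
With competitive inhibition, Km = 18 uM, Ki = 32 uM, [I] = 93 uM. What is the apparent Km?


Km_app = Km * (1 + [I]/Ki)
Km_app = 18 * (1 + 93/32)
Km_app = 70.3125 uM

70.3125 uM


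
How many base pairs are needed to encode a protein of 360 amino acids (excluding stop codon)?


Each amino acid = 1 codon = 3 bp
bp = 360 * 3 = 1080 bp

1080 bp


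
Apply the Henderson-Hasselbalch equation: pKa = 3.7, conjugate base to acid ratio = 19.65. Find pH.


pH = pKa + log10([A-]/[HA])
pH = 3.7 + log10(19.65)
pH = 4.9934

4.9934


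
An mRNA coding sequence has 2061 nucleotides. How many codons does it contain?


codons = nucleotides / 3
codons = 2061 / 3 = 687

687


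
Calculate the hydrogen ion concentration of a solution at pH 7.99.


[H+] = 10^(-pH)
[H+] = 10^(-7.99)
[H+] = 1.023e-08 M

1.023e-08 M


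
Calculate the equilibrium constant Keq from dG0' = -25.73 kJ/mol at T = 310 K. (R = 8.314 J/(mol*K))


Keq = exp(-dG0 * 1000 / (R * T))
Keq = exp(-(-25.73) * 1000 / (8.314 * 310))
Keq = 21658.6661

21658.6661


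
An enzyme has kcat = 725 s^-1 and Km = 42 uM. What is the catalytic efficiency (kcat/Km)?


Catalytic efficiency = kcat / Km
= 725 / 42
= 17.2619 uM^-1*s^-1

17.2619 uM^-1*s^-1


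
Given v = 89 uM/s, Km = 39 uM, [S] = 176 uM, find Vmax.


Vmax = v * (Km + [S]) / [S]
Vmax = 89 * (39 + 176) / 176
Vmax = 108.7216 uM/s

108.7216 uM/s


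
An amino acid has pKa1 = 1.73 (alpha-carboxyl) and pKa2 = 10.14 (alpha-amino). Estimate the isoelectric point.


pI = (pKa1 + pKa2) / 2
pI = (1.73 + 10.14) / 2
pI = 5.935

5.935


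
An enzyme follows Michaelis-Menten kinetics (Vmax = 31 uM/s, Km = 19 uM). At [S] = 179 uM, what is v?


v = Vmax * [S] / (Km + [S])
v = 31 * 179 / (19 + 179)
v = 28.0253 uM/s

28.0253 uM/s


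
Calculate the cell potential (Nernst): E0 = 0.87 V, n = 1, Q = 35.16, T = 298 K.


E = E0 - (RT/nF) * ln(Q)
E = 0.87 - (8.314 * 298 / (1 * 96485)) * ln(35.16)
E = 0.7786 V

0.7786 V


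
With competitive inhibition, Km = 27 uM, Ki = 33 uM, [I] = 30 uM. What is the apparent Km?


Km_app = Km * (1 + [I]/Ki)
Km_app = 27 * (1 + 30/33)
Km_app = 51.5455 uM

51.5455 uM


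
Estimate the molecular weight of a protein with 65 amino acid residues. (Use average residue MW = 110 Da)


MW = n_residues * 110 Da
MW = 65 * 110
MW = 7150 Da

7150 Da


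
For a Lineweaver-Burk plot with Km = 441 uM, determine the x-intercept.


x-intercept = -1/Km
= -1/441
= -0.0023 1/uM

-0.0023 1/uM


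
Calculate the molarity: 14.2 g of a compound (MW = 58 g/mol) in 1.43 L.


C = (mass / MW) / volume
C = (14.2 / 58) / 1.43
C = 0.1712 M

0.1712 M


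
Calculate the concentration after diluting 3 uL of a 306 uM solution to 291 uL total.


C2 = C1 * V1 / V2
C2 = 306 * 3 / 291
C2 = 3.1546 uM

3.1546 uM


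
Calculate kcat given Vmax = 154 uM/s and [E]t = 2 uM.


kcat = Vmax / [E]t
kcat = 154 / 2
kcat = 77.0 s^-1

77.0 s^-1


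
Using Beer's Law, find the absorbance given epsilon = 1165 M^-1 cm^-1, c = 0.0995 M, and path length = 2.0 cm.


A = epsilon * c * l
A = 1165 * 0.0995 * 2.0
A = 231.835

231.835


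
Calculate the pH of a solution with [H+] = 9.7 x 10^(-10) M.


pH = -log10([H+])
pH = -log10(9.7 x 10^(-10))
pH = 9.0132

9.0132


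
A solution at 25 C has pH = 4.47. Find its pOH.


pOH = 14 - pH
pOH = 14 - 4.47
pOH = 9.53

9.53


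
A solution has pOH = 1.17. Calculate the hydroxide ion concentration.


[OH-] = 10^(-pOH)
[OH-] = 10^(-1.17)
[OH-] = 0.0676 M

0.0676 M


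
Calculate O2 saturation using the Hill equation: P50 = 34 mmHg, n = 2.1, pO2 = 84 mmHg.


Y = pO2^n / (P50^n + pO2^n)
Y = 84^2.1 / (34^2.1 + 84^2.1)
Y = 86.98%

86.98%


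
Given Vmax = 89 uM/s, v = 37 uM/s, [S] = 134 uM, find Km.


Km = [S] * (Vmax - v) / v
Km = 134 * (89 - 37) / 37
Km = 188.3243 uM

188.3243 uM


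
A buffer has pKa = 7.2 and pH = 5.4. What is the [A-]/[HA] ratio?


[A-]/[HA] = 10^(pH - pKa)
= 10^(5.4 - 7.2)
= 0.0158

0.0158


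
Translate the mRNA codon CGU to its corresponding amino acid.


Standard genetic code lookup.
Codon CGU -> Arg

Arg


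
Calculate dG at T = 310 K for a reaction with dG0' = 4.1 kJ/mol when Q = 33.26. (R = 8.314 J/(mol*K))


dG = dG0' + RT * ln(Q) / 1000
dG = 4.1 + 8.314 * 310 * ln(33.26) / 1000
dG = 13.1319 kJ/mol

13.1319 kJ/mol


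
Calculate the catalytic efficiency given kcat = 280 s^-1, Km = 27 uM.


Catalytic efficiency = kcat / Km
= 280 / 27
= 10.3704 uM^-1*s^-1

10.3704 uM^-1*s^-1


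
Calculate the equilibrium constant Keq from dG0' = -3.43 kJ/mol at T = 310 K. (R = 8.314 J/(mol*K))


Keq = exp(-dG0 * 1000 / (R * T))
Keq = exp(-(-3.43) * 1000 / (8.314 * 310))
Keq = 3.7842

3.7842


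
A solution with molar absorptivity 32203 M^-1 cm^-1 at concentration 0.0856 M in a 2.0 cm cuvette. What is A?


A = epsilon * c * l
A = 32203 * 0.0856 * 2.0
A = 5513.1536

5513.1536


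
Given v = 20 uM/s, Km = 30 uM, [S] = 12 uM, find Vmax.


Vmax = v * (Km + [S]) / [S]
Vmax = 20 * (30 + 12) / 12
Vmax = 70.0 uM/s

70.0 uM/s


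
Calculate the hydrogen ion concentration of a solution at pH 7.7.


[H+] = 10^(-pH)
[H+] = 10^(-7.7)
[H+] = 1.995e-08 M

1.995e-08 M


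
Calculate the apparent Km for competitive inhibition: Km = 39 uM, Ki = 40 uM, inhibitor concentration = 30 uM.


Km_app = Km * (1 + [I]/Ki)
Km_app = 39 * (1 + 30/40)
Km_app = 68.25 uM

68.25 uM


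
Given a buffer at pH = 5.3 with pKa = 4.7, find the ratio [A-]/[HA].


[A-]/[HA] = 10^(pH - pKa)
= 10^(5.3 - 4.7)
= 3.9811

3.9811


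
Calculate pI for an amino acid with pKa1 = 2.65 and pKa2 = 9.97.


pI = (pKa1 + pKa2) / 2
pI = (2.65 + 9.97) / 2
pI = 6.31

6.31


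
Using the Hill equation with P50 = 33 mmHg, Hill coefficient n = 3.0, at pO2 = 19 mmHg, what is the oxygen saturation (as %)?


Y = pO2^n / (P50^n + pO2^n)
Y = 19^3.0 / (33^3.0 + 19^3.0)
Y = 16.03%

16.03%


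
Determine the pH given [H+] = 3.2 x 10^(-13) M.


pH = -log10([H+])
pH = -log10(3.2 x 10^(-13))
pH = 12.4949

12.4949


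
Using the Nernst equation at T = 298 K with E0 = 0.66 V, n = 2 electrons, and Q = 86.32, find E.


E = E0 - (RT/nF) * ln(Q)
E = 0.66 - (8.314 * 298 / (2 * 96485)) * ln(86.32)
E = 0.6028 V

0.6028 V


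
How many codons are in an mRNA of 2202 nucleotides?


codons = nucleotides / 3
codons = 2202 / 3 = 734

734


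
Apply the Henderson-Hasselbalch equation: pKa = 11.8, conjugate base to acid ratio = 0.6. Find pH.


pH = pKa + log10([A-]/[HA])
pH = 11.8 + log10(0.6)
pH = 11.5782

11.5782


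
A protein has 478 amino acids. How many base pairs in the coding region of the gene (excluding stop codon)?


Each amino acid = 1 codon = 3 bp
bp = 478 * 3 = 1434 bp

1434 bp


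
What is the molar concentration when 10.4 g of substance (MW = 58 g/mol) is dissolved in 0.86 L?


C = (mass / MW) / volume
C = (10.4 / 58) / 0.86
C = 0.2085 M

0.2085 M


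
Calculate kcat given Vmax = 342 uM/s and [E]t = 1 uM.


kcat = Vmax / [E]t
kcat = 342 / 1
kcat = 342.0 s^-1

342.0 s^-1


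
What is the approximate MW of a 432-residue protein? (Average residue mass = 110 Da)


MW = n_residues * 110 Da
MW = 432 * 110
MW = 47520 Da

47520 Da


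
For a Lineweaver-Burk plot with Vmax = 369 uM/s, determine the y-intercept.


y-intercept = 1/Vmax
= 1/369
= 0.0027 s/uM

0.0027 s/uM


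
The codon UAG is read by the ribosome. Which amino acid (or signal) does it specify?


Standard genetic code lookup.
Codon UAG -> Stop

Stop


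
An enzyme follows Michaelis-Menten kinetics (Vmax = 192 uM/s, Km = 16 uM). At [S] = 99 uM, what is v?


v = Vmax * [S] / (Km + [S])
v = 192 * 99 / (16 + 99)
v = 165.287 uM/s

165.287 uM/s


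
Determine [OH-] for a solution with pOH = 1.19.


[OH-] = 10^(-pOH)
[OH-] = 10^(-1.19)
[OH-] = 0.0646 M

0.0646 M


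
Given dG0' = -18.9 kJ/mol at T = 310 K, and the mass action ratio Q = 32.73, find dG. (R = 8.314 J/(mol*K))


dG = dG0' + RT * ln(Q) / 1000
dG = -18.9 + 8.314 * 310 * ln(32.73) / 1000
dG = -9.9095 kJ/mol

-9.9095 kJ/mol


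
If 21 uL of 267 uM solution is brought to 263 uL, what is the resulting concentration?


C2 = C1 * V1 / V2
C2 = 267 * 21 / 263
C2 = 21.3194 uM

21.3194 uM


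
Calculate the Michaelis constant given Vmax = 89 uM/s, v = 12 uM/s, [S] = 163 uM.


Km = [S] * (Vmax - v) / v
Km = 163 * (89 - 12) / 12
Km = 1045.9167 uM

1045.9167 uM


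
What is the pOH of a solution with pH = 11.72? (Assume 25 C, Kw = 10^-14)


pOH = 14 - pH
pOH = 14 - 11.72
pOH = 2.28

2.28


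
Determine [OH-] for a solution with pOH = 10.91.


[OH-] = 10^(-pOH)
[OH-] = 10^(-10.91)
[OH-] = 1.230e-11 M

1.230e-11 M


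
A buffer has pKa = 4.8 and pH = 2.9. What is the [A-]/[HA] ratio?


[A-]/[HA] = 10^(pH - pKa)
= 10^(2.9 - 4.8)
= 0.0126

0.0126


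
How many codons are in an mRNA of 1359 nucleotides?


codons = nucleotides / 3
codons = 1359 / 3 = 453

453


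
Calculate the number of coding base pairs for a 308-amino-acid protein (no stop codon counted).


Each amino acid = 1 codon = 3 bp
bp = 308 * 3 = 924 bp

924 bp


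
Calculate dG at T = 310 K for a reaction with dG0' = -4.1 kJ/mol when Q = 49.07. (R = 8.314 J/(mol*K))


dG = dG0' + RT * ln(Q) / 1000
dG = -4.1 + 8.314 * 310 * ln(49.07) / 1000
dG = 5.9342 kJ/mol

5.9342 kJ/mol


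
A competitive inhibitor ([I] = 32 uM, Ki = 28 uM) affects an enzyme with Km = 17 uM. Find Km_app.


Km_app = Km * (1 + [I]/Ki)
Km_app = 17 * (1 + 32/28)
Km_app = 36.4286 uM

36.4286 uM


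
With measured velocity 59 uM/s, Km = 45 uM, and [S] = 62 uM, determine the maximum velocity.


Vmax = v * (Km + [S]) / [S]
Vmax = 59 * (45 + 62) / 62
Vmax = 101.8226 uM/s

101.8226 uM/s


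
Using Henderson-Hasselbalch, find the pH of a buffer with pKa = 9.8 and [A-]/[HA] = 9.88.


pH = pKa + log10([A-]/[HA])
pH = 9.8 + log10(9.88)
pH = 10.7948

10.7948


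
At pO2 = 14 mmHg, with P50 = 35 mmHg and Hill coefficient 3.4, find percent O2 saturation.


Y = pO2^n / (P50^n + pO2^n)
Y = 14^3.4 / (35^3.4 + 14^3.4)
Y = 4.25%

4.25%


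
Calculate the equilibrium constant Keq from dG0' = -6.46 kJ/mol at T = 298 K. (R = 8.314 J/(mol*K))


Keq = exp(-dG0 * 1000 / (R * T))
Keq = exp(-(-6.46) * 1000 / (8.314 * 298))
Keq = 13.5636

13.5636


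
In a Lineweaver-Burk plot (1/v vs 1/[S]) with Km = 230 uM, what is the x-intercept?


x-intercept = -1/Km
= -1/230
= -0.0043 1/uM

-0.0043 1/uM


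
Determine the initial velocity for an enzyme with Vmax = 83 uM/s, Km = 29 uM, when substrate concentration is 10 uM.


v = Vmax * [S] / (Km + [S])
v = 83 * 10 / (29 + 10)
v = 21.2821 uM/s

21.2821 uM/s


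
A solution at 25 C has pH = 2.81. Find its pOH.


pOH = 14 - pH
pOH = 14 - 2.81
pOH = 11.19

11.19


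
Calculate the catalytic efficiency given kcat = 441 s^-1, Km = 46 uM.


Catalytic efficiency = kcat / Km
= 441 / 46
= 9.587 uM^-1*s^-1

9.587 uM^-1*s^-1


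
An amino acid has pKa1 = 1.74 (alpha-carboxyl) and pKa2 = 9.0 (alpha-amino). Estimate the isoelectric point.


pI = (pKa1 + pKa2) / 2
pI = (1.74 + 9.0) / 2
pI = 5.37

5.37


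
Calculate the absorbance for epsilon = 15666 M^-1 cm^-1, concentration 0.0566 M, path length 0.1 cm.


A = epsilon * c * l
A = 15666 * 0.0566 * 0.1
A = 88.6696

88.6696


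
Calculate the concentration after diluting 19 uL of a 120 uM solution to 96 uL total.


C2 = C1 * V1 / V2
C2 = 120 * 19 / 96
C2 = 23.75 uM

23.75 uM


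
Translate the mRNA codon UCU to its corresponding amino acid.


Standard genetic code lookup.
Codon UCU -> Ser

Ser


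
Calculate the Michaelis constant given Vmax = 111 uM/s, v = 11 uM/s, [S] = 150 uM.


Km = [S] * (Vmax - v) / v
Km = 150 * (111 - 11) / 11
Km = 1363.6364 uM

1363.6364 uM


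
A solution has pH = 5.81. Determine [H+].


[H+] = 10^(-pH)
[H+] = 10^(-5.81)
[H+] = 1.549e-06 M

1.549e-06 M


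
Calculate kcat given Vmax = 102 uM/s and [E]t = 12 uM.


kcat = Vmax / [E]t
kcat = 102 / 12
kcat = 8.5 s^-1

8.5 s^-1


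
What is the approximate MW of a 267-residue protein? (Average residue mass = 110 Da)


MW = n_residues * 110 Da
MW = 267 * 110
MW = 29370 Da

29370 Da


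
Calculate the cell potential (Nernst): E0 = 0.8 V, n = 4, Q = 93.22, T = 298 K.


E = E0 - (RT/nF) * ln(Q)
E = 0.8 - (8.314 * 298 / (4 * 96485)) * ln(93.22)
E = 0.7709 V

0.7709 V


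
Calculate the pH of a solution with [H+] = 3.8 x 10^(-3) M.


pH = -log10([H+])
pH = -log10(3.8 x 10^(-3))
pH = 2.4202

2.4202


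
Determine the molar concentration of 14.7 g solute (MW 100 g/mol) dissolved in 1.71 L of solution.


C = (mass / MW) / volume
C = (14.7 / 100) / 1.71
C = 0.086 M

0.086 M


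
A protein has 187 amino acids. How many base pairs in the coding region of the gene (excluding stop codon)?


Each amino acid = 1 codon = 3 bp
bp = 187 * 3 = 561 bp

561 bp


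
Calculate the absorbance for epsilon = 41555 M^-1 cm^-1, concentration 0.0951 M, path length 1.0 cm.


A = epsilon * c * l
A = 41555 * 0.0951 * 1.0
A = 3951.8805

3951.8805


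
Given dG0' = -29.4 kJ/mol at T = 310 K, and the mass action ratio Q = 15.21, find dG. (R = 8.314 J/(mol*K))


dG = dG0' + RT * ln(Q) / 1000
dG = -29.4 + 8.314 * 310 * ln(15.21) / 1000
dG = -22.3846 kJ/mol

-22.3846 kJ/mol


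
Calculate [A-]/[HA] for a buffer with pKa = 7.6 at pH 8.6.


[A-]/[HA] = 10^(pH - pKa)
= 10^(8.6 - 7.6)
= 10.0

10.0


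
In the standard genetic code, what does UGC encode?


Standard genetic code lookup.
Codon UGC -> Cys

Cys


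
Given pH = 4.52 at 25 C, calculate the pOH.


pOH = 14 - pH
pOH = 14 - 4.52
pOH = 9.48

9.48


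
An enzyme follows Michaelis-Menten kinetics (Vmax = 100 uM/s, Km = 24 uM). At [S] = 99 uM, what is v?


v = Vmax * [S] / (Km + [S])
v = 100 * 99 / (24 + 99)
v = 80.4878 uM/s

80.4878 uM/s


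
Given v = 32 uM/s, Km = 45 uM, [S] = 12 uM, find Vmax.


Vmax = v * (Km + [S]) / [S]
Vmax = 32 * (45 + 12) / 12
Vmax = 152.0 uM/s

152.0 uM/s


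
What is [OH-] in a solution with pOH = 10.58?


[OH-] = 10^(-pOH)
[OH-] = 10^(-10.58)
[OH-] = 2.630e-11 M

2.630e-11 M


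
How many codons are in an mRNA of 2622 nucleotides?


codons = nucleotides / 3
codons = 2622 / 3 = 874

874


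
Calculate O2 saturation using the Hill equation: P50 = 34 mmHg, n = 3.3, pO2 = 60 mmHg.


Y = pO2^n / (P50^n + pO2^n)
Y = 60^3.3 / (34^3.3 + 60^3.3)
Y = 86.7%

86.7%


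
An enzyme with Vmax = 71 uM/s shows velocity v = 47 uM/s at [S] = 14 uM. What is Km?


Km = [S] * (Vmax - v) / v
Km = 14 * (71 - 47) / 47
Km = 7.1489 uM

7.1489 uM


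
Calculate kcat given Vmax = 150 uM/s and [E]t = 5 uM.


kcat = Vmax / [E]t
kcat = 150 / 5
kcat = 30.0 s^-1

30.0 s^-1


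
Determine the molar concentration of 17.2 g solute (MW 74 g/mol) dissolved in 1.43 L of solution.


C = (mass / MW) / volume
C = (17.2 / 74) / 1.43
C = 0.1625 M

0.1625 M


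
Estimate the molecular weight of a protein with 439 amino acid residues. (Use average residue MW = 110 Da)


MW = n_residues * 110 Da
MW = 439 * 110
MW = 48290 Da

48290 Da


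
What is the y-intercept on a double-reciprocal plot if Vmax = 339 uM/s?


y-intercept = 1/Vmax
= 1/339
= 0.0029 s/uM

0.0029 s/uM


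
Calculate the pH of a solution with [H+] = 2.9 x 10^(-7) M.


pH = -log10([H+])
pH = -log10(2.9 x 10^(-7))
pH = 6.5376

6.5376


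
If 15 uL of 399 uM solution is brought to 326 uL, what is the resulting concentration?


C2 = C1 * V1 / V2
C2 = 399 * 15 / 326
C2 = 18.3589 uM

18.3589 uM


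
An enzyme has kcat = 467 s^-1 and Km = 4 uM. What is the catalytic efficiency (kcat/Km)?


Catalytic efficiency = kcat / Km
= 467 / 4
= 116.75 uM^-1*s^-1

116.75 uM^-1*s^-1


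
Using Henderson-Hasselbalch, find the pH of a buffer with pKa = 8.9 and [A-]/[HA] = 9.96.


pH = pKa + log10([A-]/[HA])
pH = 8.9 + log10(9.96)
pH = 9.8983

9.8983


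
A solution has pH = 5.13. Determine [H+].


[H+] = 10^(-pH)
[H+] = 10^(-5.13)
[H+] = 7.413e-06 M

7.413e-06 M


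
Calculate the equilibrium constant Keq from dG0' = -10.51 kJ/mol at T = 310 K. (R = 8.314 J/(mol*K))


Keq = exp(-dG0 * 1000 / (R * T))
Keq = exp(-(-10.51) * 1000 / (8.314 * 310))
Keq = 59.0183

59.0183


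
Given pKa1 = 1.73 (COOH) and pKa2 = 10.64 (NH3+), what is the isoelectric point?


pI = (pKa1 + pKa2) / 2
pI = (1.73 + 10.64) / 2
pI = 6.185

6.185
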